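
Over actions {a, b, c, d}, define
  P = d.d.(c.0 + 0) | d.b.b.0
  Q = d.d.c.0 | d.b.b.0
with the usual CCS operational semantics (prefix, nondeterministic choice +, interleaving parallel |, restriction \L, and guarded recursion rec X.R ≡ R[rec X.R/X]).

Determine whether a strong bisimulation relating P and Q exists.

P's transition system — 16 states:
  u0 = d.d.(c.0 + 0) | d.b.b.0 → -d-> u1, -d-> u2
  u1 = d.(c.0 + 0) | d.b.b.0 → -d-> u3, -d-> u4
  u2 = d.d.(c.0 + 0) | b.b.0 → -b-> u5, -d-> u4
  u3 = (c.0 + 0) | d.b.b.0 → -c-> u6, -d-> u7
  u4 = d.(c.0 + 0) | b.b.0 → -b-> u8, -d-> u7
  u5 = d.d.(c.0 + 0) | b.0 → -b-> u9, -d-> u8
  u6 = 0 | d.b.b.0 → -d-> u10
  u7 = (c.0 + 0) | b.b.0 → -b-> u11, -c-> u10
  u8 = d.(c.0 + 0) | b.0 → -b-> u12, -d-> u11
  u9 = d.d.(c.0 + 0) | 0 → -d-> u12
  u10 = 0 | b.b.0 → -b-> u13
  u11 = (c.0 + 0) | b.0 → -b-> u14, -c-> u13
  u12 = d.(c.0 + 0) | 0 → -d-> u14
  u13 = 0 | b.0 → -b-> u15
  u14 = (c.0 + 0) | 0 → -c-> u15
  u15 = 0 | 0 → deadlocked
Q's transition system — 16 states:
  v0 = d.d.c.0 | d.b.b.0 → -d-> v1, -d-> v2
  v1 = d.c.0 | d.b.b.0 → -d-> v3, -d-> v4
  v2 = d.d.c.0 | b.b.0 → -b-> v5, -d-> v4
  v3 = c.0 | d.b.b.0 → -c-> v6, -d-> v7
  v4 = d.c.0 | b.b.0 → -b-> v8, -d-> v7
  v5 = d.d.c.0 | b.0 → -b-> v9, -d-> v8
  v6 = 0 | d.b.b.0 → -d-> v10
  v7 = c.0 | b.b.0 → -b-> v11, -c-> v10
  v8 = d.c.0 | b.0 → -b-> v12, -d-> v11
  v9 = d.d.c.0 | 0 → -d-> v12
  v10 = 0 | b.b.0 → -b-> v13
  v11 = c.0 | b.0 → -b-> v14, -c-> v13
  v12 = d.c.0 | 0 → -d-> v14
  v13 = 0 | b.0 → -b-> v15
  v14 = c.0 | 0 → -c-> v15
  v15 = 0 | 0 → deadlocked
Partition-refinement fixed point:
  B0 = {u0, v0}
  B1 = {u2, v2}
  B2 = {u4, v4}
  B3 = {u7, v7}
  B4 = {u11, v11}
  B5 = {u13, v13}
  B6 = {u15, v15}
  B7 = {u14, v14}
  B8 = {u10, v10}
  B9 = {u8, v8}
  B10 = {u12, v12}
  B11 = {u5, v5}
  B12 = {u9, v9}
  B13 = {u1, v1}
  B14 = {u3, v3}
  B15 = {u6, v6}
u0 ∈ B0, v0 ∈ B0 → same block

bisimilar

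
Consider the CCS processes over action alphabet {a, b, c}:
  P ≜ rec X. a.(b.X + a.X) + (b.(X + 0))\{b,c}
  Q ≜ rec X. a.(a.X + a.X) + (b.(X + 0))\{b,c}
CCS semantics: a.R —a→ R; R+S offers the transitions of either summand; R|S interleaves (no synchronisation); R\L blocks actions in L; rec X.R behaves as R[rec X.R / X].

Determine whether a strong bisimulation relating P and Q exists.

NO

LTS(P): 2 reachable states
  u0 = rec X. a.(b.X + a.X) + (b.(X + 0))\{b,c} has moves —a→ u1
  u1 = b.(rec X. a.(b.X + a.X) + (b.(X + 0))\{b,c}) + a.(rec X. a.(b.X + a.X) + (b.(X + 0))\{b,c}) has moves —a→ u0, —b→ u0
LTS(Q): 2 reachable states
  v0 = rec X. a.(a.X + a.X) + (b.(X + 0))\{b,c} has moves —a→ v1
  v1 = a.(rec X. a.(a.X + a.X) + (b.(X + 0))\{b,c}) + a.(rec X. a.(a.X + a.X) + (b.(X + 0))\{b,c}) has moves —a→ v0
Partition-refinement fixed point:
  B0 = {u0}
  B1 = {u1}
  B2 = {v0, v1}
u0 ∈ B0, v0 ∈ B2 → different blocks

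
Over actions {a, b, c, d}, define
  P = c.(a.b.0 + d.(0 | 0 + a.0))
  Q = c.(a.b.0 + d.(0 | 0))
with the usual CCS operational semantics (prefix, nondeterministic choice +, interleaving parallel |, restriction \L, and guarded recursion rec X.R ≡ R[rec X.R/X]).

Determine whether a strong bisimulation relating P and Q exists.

LTS(P): 5 reachable states
  s0 = c.(a.b.0 + d.(0 | 0 + a.0)) :: --c--▸ s1
  s1 = a.b.0 + d.(0 | 0 + a.0) :: --a--▸ s2, --d--▸ s3
  s2 = b.0 :: --b--▸ s4
  s3 = 0 | 0 + a.0 :: --a--▸ s4
  s4 = 0 :: deadlocked
LTS(Q): 5 reachable states
  t0 = c.(a.b.0 + d.(0 | 0)) :: --c--▸ t1
  t1 = a.b.0 + d.(0 | 0) :: --a--▸ t2, --d--▸ t3
  t2 = b.0 :: --b--▸ t4
  t3 = 0 | 0 :: deadlocked
  t4 = 0 :: deadlocked
Partition-refinement fixed point:
  B0 = {s0}
  B1 = {s1}
  B2 = {s3}
  B3 = {s4, t3, t4}
  B4 = {s2, t2}
  B5 = {t0}
  B6 = {t1}
s0 ∈ B0, t0 ∈ B5 → different blocks

P ≁ Q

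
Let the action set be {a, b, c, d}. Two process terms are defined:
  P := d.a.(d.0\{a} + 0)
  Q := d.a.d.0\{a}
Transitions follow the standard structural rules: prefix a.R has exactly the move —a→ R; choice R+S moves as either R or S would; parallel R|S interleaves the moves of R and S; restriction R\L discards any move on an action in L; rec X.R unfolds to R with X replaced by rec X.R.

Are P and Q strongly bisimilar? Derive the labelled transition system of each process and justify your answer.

Reachable graph of P (4 states):
  m0 = d.a.(d.0\{a} + 0) → =d=> m1
  m1 = a.(d.0\{a} + 0) → =a=> m2
  m2 = d.0\{a} + 0 → =d=> m3
  m3 = 0\{a} → stopped
Reachable graph of Q (4 states):
  n0 = d.a.d.0\{a} → =d=> n1
  n1 = a.d.0\{a} → =a=> n2
  n2 = d.0\{a} → =d=> n3
  n3 = 0\{a} → stopped
Bisimilarity quotient blocks:
  B0 = {m0, n0}
  B1 = {m1, n1}
  B2 = {m2, n2}
  B3 = {m3, n3}
m0 ∈ B0, n0 ∈ B0 → same block

bisimilar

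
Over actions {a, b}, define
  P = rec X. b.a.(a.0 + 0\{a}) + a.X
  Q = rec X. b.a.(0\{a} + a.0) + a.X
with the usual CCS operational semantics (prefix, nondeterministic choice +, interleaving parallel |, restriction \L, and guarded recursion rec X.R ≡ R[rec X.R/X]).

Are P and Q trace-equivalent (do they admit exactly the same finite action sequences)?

YES

LTS(P): 4 reachable states
  u0 = rec X. b.a.(a.0 + 0\{a}) + a.X :: =a=> u0, =b=> u1
  u1 = a.(a.0 + 0\{a}) :: =a=> u2
  u2 = a.0 + 0\{a} :: =a=> u3
  u3 = 0 :: deadlocked
LTS(Q): 4 reachable states
  v0 = rec X. b.a.(0\{a} + a.0) + a.X :: =a=> v0, =b=> v1
  v1 = a.(0\{a} + a.0) :: =a=> v2
  v2 = 0\{a} + a.0 :: =a=> v3
  v3 = 0 :: deadlocked
Coarsest stable partition (strong bisimilarity classes):
  B0 = {u0, v0}
  B1 = {u1, v1}
  B2 = {u2, v2}
  B3 = {u3, v3}
u0 ∈ B0, v0 ∈ B0 → same block
Bisimilar ⇒ trace-equivalent.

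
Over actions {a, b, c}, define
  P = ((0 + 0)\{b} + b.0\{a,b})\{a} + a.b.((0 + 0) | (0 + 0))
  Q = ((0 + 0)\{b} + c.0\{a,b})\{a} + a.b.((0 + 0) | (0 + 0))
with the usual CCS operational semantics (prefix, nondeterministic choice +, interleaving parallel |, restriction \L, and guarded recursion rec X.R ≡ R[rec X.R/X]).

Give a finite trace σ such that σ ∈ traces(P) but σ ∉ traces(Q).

LTS(P): 4 reachable states
  u0 = ((0 + 0)\{b} + b.0\{a,b})\{a} + a.b.((0 + 0) | (0 + 0)) | -a-> u1, -b-> u2
  u1 = b.((0 + 0) | (0 + 0)) | -b-> u3
  u2 = 0\{a,b}\{a} | deadlocked
  u3 = (0 + 0) | (0 + 0) | deadlocked
LTS(Q): 4 reachable states
  v0 = ((0 + 0)\{b} + c.0\{a,b})\{a} + a.b.((0 + 0) | (0 + 0)) | -a-> v1, -c-> v2
  v1 = b.((0 + 0) | (0 + 0)) | -b-> v3
  v2 = 0\{a,b}\{a} | deadlocked
  v3 = (0 + 0) | (0 + 0) | deadlocked
Run σ = ⟨b⟩ on P: start {u0}
  step 1 (b): {u2}
  — P admits the full trace.
Run σ = ⟨b⟩ on Q: start {v0}
  step 1 (b): ∅  — Q cannot continue

b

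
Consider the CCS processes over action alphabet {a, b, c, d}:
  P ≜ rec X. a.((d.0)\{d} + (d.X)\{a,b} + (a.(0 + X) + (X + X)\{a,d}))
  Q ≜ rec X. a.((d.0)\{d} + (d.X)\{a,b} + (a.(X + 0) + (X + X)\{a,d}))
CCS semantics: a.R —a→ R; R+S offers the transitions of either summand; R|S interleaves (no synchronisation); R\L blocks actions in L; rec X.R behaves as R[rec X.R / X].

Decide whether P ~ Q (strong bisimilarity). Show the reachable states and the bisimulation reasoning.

YES

Reachable graph of P (4 states):
  u0 = rec X. a.((d.0)\{d} + (d.X)\{a,b} + (a.(0 + X) + (X + X)\{a,d})) :: ··a··> u1
  u1 = (d.0)\{d} + (d.(rec X. a.((d.0)\{d} + (d.X)\{a,b} + (a.(0 + X) + (X + X)\{a,d}))))\{a,b} + (a.(0 + (rec X. a.((d.0)\{d} + (d.X)\{a,b} + (a.(0 + X) + (X + X)\{a,d})))) + ((rec X. a.((d.0)\{d} + (d.X)\{a,b} + (a.(0 + X) + (X + X)\{a,d}))) + (rec X. a.((d.0)\{d} + (d.X)\{a,b} + (a.(0 + X) + (X + X)\{a,d}))))\{a,d}) :: ··a··> u2, ··d··> u3
  u2 = 0 + (rec X. a.((d.0)\{d} + (d.X)\{a,b} + (a.(0 + X) + (X + X)\{a,d}))) :: ··a··> u1
  u3 = (rec X. a.((d.0)\{d} + (d.X)\{a,b} + (a.(0 + X) + (X + X)\{a,d})))\{a,b} :: (no moves)
Reachable graph of Q (4 states):
  v0 = rec X. a.((d.0)\{d} + (d.X)\{a,b} + (a.(X + 0) + (X + X)\{a,d})) :: ··a··> v1
  v1 = (d.0)\{d} + (d.(rec X. a.((d.0)\{d} + (d.X)\{a,b} + (a.(X + 0) + (X + X)\{a,d}))))\{a,b} + (a.((rec X. a.((d.0)\{d} + (d.X)\{a,b} + (a.(X + 0) + (X + X)\{a,d}))) + 0) + ((rec X. a.((d.0)\{d} + (d.X)\{a,b} + (a.(X + 0) + (X + X)\{a,d}))) + (rec X. a.((d.0)\{d} + (d.X)\{a,b} + (a.(X + 0) + (X + X)\{a,d}))))\{a,d}) :: ··a··> v2, ··d··> v3
  v2 = (rec X. a.((d.0)\{d} + (d.X)\{a,b} + (a.(X + 0) + (X + X)\{a,d}))) + 0 :: ··a··> v1
  v3 = (rec X. a.((d.0)\{d} + (d.X)\{a,b} + (a.(X + 0) + (X + X)\{a,d})))\{a,b} :: (no moves)
Coarsest stable partition (strong bisimilarity classes):
  B0 = {u0, u2, v0, v2}
  B1 = {u1, v1}
  B2 = {u3, v3}
u0 ∈ B0, v0 ∈ B0 → same block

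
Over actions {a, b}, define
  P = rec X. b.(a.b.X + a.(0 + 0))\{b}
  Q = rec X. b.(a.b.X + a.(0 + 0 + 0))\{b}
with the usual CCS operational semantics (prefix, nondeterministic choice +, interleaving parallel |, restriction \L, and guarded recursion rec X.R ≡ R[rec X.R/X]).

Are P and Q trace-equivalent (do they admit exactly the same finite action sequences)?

traces(P) = traces(Q)

LTS(P): 4 reachable states
  s0 = rec X. b.(a.b.X + a.(0 + 0))\{b} | -b-> s1
  s1 = (a.b.(rec X. b.(a.b.X + a.(0 + 0))\{b}) + a.(0 + 0))\{b} | -a-> s2, -a-> s3
  s2 = (0 + 0)\{b} | stopped
  s3 = (b.(rec X. b.(a.b.X + a.(0 + 0))\{b}))\{b} | stopped
LTS(Q): 4 reachable states
  t0 = rec X. b.(a.b.X + a.(0 + 0 + 0))\{b} | -b-> t1
  t1 = (a.b.(rec X. b.(a.b.X + a.(0 + 0 + 0))\{b}) + a.(0 + 0 + 0))\{b} | -a-> t2, -a-> t3
  t2 = (0 + 0 + 0)\{b} | stopped
  t3 = (b.(rec X. b.(a.b.X + a.(0 + 0 + 0))\{b}))\{b} | stopped
Coarsest stable partition (strong bisimilarity classes):
  B0 = {s0, t0}
  B1 = {s1, t1}
  B2 = {s2, s3, t2, t3}
s0 ∈ B0, t0 ∈ B0 → same block
Bisimilar ⇒ trace-equivalent.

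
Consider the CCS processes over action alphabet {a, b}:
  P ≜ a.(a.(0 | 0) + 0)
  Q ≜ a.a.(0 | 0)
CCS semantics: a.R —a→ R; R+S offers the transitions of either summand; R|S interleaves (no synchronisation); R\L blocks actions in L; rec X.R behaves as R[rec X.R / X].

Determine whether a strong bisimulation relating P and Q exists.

LTS(P): 3 reachable states
  s0 = a.(a.(0 | 0) + 0) :: ··a··> s1
  s1 = a.(0 | 0) + 0 :: ··a··> s2
  s2 = 0 | 0 :: deadlocked
LTS(Q): 3 reachable states
  t0 = a.a.(0 | 0) :: ··a··> t1
  t1 = a.(0 | 0) :: ··a··> t2
  t2 = 0 | 0 :: deadlocked
Bisimilarity quotient blocks:
  B0 = {s0, t0}
  B1 = {s1, t1}
  B2 = {s2, t2}
s0 ∈ B0, t0 ∈ B0 → same block

P ~ Q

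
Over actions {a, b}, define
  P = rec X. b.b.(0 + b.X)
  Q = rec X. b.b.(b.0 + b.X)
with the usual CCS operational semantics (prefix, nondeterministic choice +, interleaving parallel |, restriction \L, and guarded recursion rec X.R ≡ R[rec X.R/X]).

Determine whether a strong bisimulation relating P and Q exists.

LTS(P): 3 reachable states
  p0 = rec X. b.b.(0 + b.X) :: ··b··> p1
  p1 = b.(0 + b.(rec X. b.b.(0 + b.X))) :: ··b··> p2
  p2 = 0 + b.(rec X. b.b.(0 + b.X)) :: ··b··> p0
LTS(Q): 4 reachable states
  q0 = rec X. b.b.(b.0 + b.X) :: ··b··> q1
  q1 = b.(b.0 + b.(rec X. b.b.(b.0 + b.X))) :: ··b··> q2
  q2 = b.0 + b.(rec X. b.b.(b.0 + b.X)) :: ··b··> q0, ··b··> q3
  q3 = 0 :: deadlocked
Bisimilarity quotient blocks:
  B0 = {p0, p1, p2}
  B1 = {q0}
  B2 = {q1}
  B3 = {q2}
  B4 = {q3}
p0 ∈ B0, q0 ∈ B1 → different blocks

NO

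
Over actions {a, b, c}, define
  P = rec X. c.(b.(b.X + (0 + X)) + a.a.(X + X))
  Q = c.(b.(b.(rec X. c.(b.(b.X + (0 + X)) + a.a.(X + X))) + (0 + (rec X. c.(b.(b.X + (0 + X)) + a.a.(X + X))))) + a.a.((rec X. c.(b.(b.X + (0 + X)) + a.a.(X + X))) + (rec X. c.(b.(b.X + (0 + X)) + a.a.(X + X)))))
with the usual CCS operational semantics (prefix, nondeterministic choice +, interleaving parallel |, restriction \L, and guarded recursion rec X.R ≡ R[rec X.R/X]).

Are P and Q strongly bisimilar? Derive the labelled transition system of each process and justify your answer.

Reachable graph of P (5 states):
  p0 = rec X. c.(b.(b.X + (0 + X)) + a.a.(X + X)) has moves -c-> p1
  p1 = b.(b.(rec X. c.(b.(b.X + (0 + X)) + a.a.(X + X))) + (0 + (rec X. c.(b.(b.X + (0 + X)) + a.a.(X + X))))) + a.a.((rec X. c.(b.(b.X + (0 + X)) + a.a.(X + X))) + (rec X. c.(b.(b.X + (0 + X)) + a.a.(X + X)))) has moves -a-> p2, -b-> p3
  p2 = a.((rec X. c.(b.(b.X + (0 + X)) + a.a.(X + X))) + (rec X. c.(b.(b.X + (0 + X)) + a.a.(X + X)))) has moves -a-> p4
  p3 = b.(rec X. c.(b.(b.X + (0 + X)) + a.a.(X + X))) + (0 + (rec X. c.(b.(b.X + (0 + X)) + a.a.(X + X)))) has moves -b-> p0, -c-> p1
  p4 = (rec X. c.(b.(b.X + (0 + X)) + a.a.(X + X))) + (rec X. c.(b.(b.X + (0 + X)) + a.a.(X + X))) has moves -c-> p1
Reachable graph of Q (6 states):
  q0 = c.(b.(b.(rec X. c.(b.(b.X + (0 + X)) + a.a.(X + X))) + (0 + (rec X. c.(b.(b.X + (0 + X)) + a.a.(X + X))))) + a.a.((rec X. c.(b.(b.X + (0 + X)) + a.a.(X + X))) + (rec X. c.(b.(b.X + (0 + X)) + a.a.(X + X))))) has moves -c-> q1
  q1 = b.(b.(rec X. c.(b.(b.X + (0 + X)) + a.a.(X + X))) + (0 + (rec X. c.(b.(b.X + (0 + X)) + a.a.(X + X))))) + a.a.((rec X. c.(b.(b.X + (0 + X)) + a.a.(X + X))) + (rec X. c.(b.(b.X + (0 + X)) + a.a.(X + X)))) has moves -a-> q2, -b-> q3
  q2 = a.((rec X. c.(b.(b.X + (0 + X)) + a.a.(X + X))) + (rec X. c.(b.(b.X + (0 + X)) + a.a.(X + X)))) has moves -a-> q4
  q3 = b.(rec X. c.(b.(b.X + (0 + X)) + a.a.(X + X))) + (0 + (rec X. c.(b.(b.X + (0 + X)) + a.a.(X + X)))) has moves -b-> q5, -c-> q1
  q4 = (rec X. c.(b.(b.X + (0 + X)) + a.a.(X + X))) + (rec X. c.(b.(b.X + (0 + X)) + a.a.(X + X))) has moves -c-> q1
  q5 = rec X. c.(b.(b.X + (0 + X)) + a.a.(X + X)) has moves -c-> q1
Coarsest stable partition (strong bisimilarity classes):
  B0 = {p0, p4, q0, q4, q5}
  B1 = {p1, q1}
  B2 = {p3, q3}
  B3 = {p2, q2}
p0 ∈ B0, q0 ∈ B0 → same block

bisimilar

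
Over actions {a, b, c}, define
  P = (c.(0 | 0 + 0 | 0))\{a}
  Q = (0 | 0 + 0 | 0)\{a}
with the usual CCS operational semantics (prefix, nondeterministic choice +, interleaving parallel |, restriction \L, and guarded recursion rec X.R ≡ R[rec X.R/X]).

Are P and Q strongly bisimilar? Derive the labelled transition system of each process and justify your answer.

LTS(P): 2 reachable states
  m0 = (c.(0 | 0 + 0 | 0))\{a} | --c--▸ m1
  m1 = (0 | 0 + 0 | 0)\{a} | ·
LTS(Q): 1 reachable states
  n0 = (0 | 0 + 0 | 0)\{a} | ·
Coarsest stable partition (strong bisimilarity classes):
  B0 = {m0}
  B1 = {m1, n0}
m0 ∈ B0, n0 ∈ B1 → different blocks

P ≁ Q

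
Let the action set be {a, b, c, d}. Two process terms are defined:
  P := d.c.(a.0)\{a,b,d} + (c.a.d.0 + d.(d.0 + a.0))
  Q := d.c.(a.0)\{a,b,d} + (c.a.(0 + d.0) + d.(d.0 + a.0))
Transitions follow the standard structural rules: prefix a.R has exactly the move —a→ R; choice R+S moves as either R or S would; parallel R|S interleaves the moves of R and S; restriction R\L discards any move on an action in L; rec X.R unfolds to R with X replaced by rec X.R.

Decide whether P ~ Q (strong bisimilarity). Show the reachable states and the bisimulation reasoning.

P ~ Q

LTS(P): 7 reachable states
  m0 = d.c.(a.0)\{a,b,d} + (c.a.d.0 + d.(d.0 + a.0)) → --c--▸ m1, --d--▸ m2, --d--▸ m3
  m1 = a.d.0 → --a--▸ m4
  m2 = c.(a.0)\{a,b,d} → --c--▸ m5
  m3 = d.0 + a.0 → --a--▸ m6, --d--▸ m6
  m4 = d.0 → --d--▸ m6
  m5 = (a.0)\{a,b,d} → (no moves)
  m6 = 0 → (no moves)
LTS(Q): 7 reachable states
  n0 = d.c.(a.0)\{a,b,d} + (c.a.(0 + d.0) + d.(d.0 + a.0)) → --c--▸ n1, --d--▸ n2, --d--▸ n3
  n1 = a.(0 + d.0) → --a--▸ n4
  n2 = c.(a.0)\{a,b,d} → --c--▸ n5
  n3 = d.0 + a.0 → --a--▸ n6, --d--▸ n6
  n4 = 0 + d.0 → --d--▸ n6
  n5 = (a.0)\{a,b,d} → (no moves)
  n6 = 0 → (no moves)
Bisimilarity quotient blocks:
  B0 = {m0, n0}
  B1 = {m3, n3}
  B2 = {m5, m6, n5, n6}
  B3 = {m1, n1}
  B4 = {m4, n4}
  B5 = {m2, n2}
m0 ∈ B0, n0 ∈ B0 → same block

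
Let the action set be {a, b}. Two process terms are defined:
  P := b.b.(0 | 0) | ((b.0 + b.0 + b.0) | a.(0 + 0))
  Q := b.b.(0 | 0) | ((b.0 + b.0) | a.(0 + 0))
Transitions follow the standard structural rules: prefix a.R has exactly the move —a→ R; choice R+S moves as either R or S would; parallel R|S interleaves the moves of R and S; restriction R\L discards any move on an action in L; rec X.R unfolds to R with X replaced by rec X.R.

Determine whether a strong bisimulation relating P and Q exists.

P's transition system — 12 states:
  u0 = b.b.(0 | 0) | ((b.0 + b.0 + b.0) | a.(0 + 0)) :: -a-> u1, -b-> u2, -b-> u3
  u1 = b.b.(0 | 0) | ((b.0 + b.0 + b.0) | (0 + 0)) :: -b-> u4, -b-> u5
  u2 = b.(0 | 0) | ((b.0 + b.0 + b.0) | a.(0 + 0)) :: -a-> u4, -b-> u6, -b-> u7
  u3 = b.b.(0 | 0) | (0 | a.(0 + 0)) :: -a-> u5, -b-> u7
  u4 = b.(0 | 0) | ((b.0 + b.0 + b.0) | (0 + 0)) :: -b-> u8, -b-> u9
  u5 = b.b.(0 | 0) | (0 | (0 + 0)) :: -b-> u9
  u6 = 0 | 0 | ((b.0 + b.0 + b.0) | a.(0 + 0)) :: -a-> u8, -b-> u10
  u7 = b.(0 | 0) | (0 | a.(0 + 0)) :: -a-> u9, -b-> u10
  u8 = 0 | 0 | ((b.0 + b.0 + b.0) | (0 + 0)) :: -b-> u11
  u9 = b.(0 | 0) | (0 | (0 + 0)) :: -b-> u11
  u10 = 0 | 0 | (0 | a.(0 + 0)) :: -a-> u11
  u11 = 0 | 0 | (0 | (0 + 0)) :: stopped
Q's transition system — 12 states:
  v0 = b.b.(0 | 0) | ((b.0 + b.0) | a.(0 + 0)) :: -a-> v1, -b-> v2, -b-> v3
  v1 = b.b.(0 | 0) | ((b.0 + b.0) | (0 + 0)) :: -b-> v4, -b-> v5
  v2 = b.(0 | 0) | ((b.0 + b.0) | a.(0 + 0)) :: -a-> v4, -b-> v6, -b-> v7
  v3 = b.b.(0 | 0) | (0 | a.(0 + 0)) :: -a-> v5, -b-> v7
  v4 = b.(0 | 0) | ((b.0 + b.0) | (0 + 0)) :: -b-> v8, -b-> v9
  v5 = b.b.(0 | 0) | (0 | (0 + 0)) :: -b-> v9
  v6 = 0 | 0 | ((b.0 + b.0) | a.(0 + 0)) :: -a-> v8, -b-> v10
  v7 = b.(0 | 0) | (0 | a.(0 + 0)) :: -a-> v9, -b-> v10
  v8 = 0 | 0 | ((b.0 + b.0) | (0 + 0)) :: -b-> v11
  v9 = b.(0 | 0) | (0 | (0 + 0)) :: -b-> v11
  v10 = 0 | 0 | (0 | a.(0 + 0)) :: -a-> v11
  v11 = 0 | 0 | (0 | (0 + 0)) :: stopped
Bisimilarity quotient blocks:
  B0 = {u0, v0}
  B1 = {u2, u3, v2, v3}
  B2 = {u6, u7, v6, v7}
  B3 = {u8, u9, v8, v9}
  B4 = {u11, v11}
  B5 = {u10, v10}
  B6 = {u4, u5, v4, v5}
  B7 = {u1, v1}
u0 ∈ B0, v0 ∈ B0 → same block

bisimilar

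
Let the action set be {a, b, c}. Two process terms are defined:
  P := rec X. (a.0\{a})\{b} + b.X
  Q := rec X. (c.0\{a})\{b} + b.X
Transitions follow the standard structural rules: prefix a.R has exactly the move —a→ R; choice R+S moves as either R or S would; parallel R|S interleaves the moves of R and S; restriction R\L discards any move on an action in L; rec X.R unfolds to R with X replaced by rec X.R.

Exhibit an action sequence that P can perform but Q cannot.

LTS(P): 2 reachable states
  u0 = rec X. (a.0\{a})\{b} + b.X → -a-> u1, -b-> u0
  u1 = 0\{a}\{b} → deadlocked
LTS(Q): 2 reachable states
  v0 = rec X. (c.0\{a})\{b} + b.X → -b-> v0, -c-> v1
  v1 = 0\{a}\{b} → deadlocked
Run σ = ⟨a⟩ on P: start {u0}
  step 1 (a): {u1}
  ✓ P
Run σ = ⟨a⟩ on Q: start {v0}
  step 1 (a): no successor for Q

a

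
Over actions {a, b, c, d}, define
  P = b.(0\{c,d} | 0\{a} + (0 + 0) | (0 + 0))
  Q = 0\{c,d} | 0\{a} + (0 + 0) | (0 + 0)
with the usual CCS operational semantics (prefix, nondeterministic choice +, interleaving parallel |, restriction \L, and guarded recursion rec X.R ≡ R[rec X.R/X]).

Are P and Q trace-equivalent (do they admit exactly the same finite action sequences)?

traces(P) ≠ traces(Q) — witness ⟨b⟩

P's transition system — 2 states:
  m0 = b.(0\{c,d} | 0\{a} + (0 + 0) | (0 + 0)) has moves —b→ m1
  m1 = 0\{c,d} | 0\{a} + (0 + 0) | (0 + 0) has moves deadlocked
Q's transition system — 1 states:
  n0 = 0\{c,d} | 0\{a} + (0 + 0) | (0 + 0) has moves deadlocked
Run σ = ⟨b⟩ on P: start {m0}
  [1] b ⇒ {m1}
  P completes σ.
Run σ = ⟨b⟩ on Q: start {n0}
  [1] b ⇒ ∅ (Q stuck)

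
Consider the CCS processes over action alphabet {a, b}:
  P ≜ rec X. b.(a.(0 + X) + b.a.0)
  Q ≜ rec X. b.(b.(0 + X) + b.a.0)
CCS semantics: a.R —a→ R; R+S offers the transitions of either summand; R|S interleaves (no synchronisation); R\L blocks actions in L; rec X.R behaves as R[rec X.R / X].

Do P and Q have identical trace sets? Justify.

Reachable graph of P (5 states):
  m0 = rec X. b.(a.(0 + X) + b.a.0) | ··b··> m1
  m1 = a.(0 + (rec X. b.(a.(0 + X) + b.a.0))) + b.a.0 | ··a··> m2, ··b··> m3
  m2 = 0 + (rec X. b.(a.(0 + X) + b.a.0)) | ··b··> m1
  m3 = a.0 | ··a··> m4
  m4 = 0 | deadlocked
Reachable graph of Q (5 states):
  n0 = rec X. b.(b.(0 + X) + b.a.0) | ··b··> n1
  n1 = b.(0 + (rec X. b.(b.(0 + X) + b.a.0))) + b.a.0 | ··b··> n2, ··b··> n3
  n2 = 0 + (rec X. b.(b.(0 + X) + b.a.0)) | ··b··> n1
  n3 = a.0 | ··a··> n4
  n4 = 0 | deadlocked
Executing ba from P (initial set {m0}):
  [1] b ⇒ {m1}
  [2] a ⇒ {m2}
  ✓ P
Executing ba from Q (initial set {n0}):
  [1] b ⇒ {n1}
  [2] a ⇒ ∅  — Q cannot continue

NO — witness ⟨ba⟩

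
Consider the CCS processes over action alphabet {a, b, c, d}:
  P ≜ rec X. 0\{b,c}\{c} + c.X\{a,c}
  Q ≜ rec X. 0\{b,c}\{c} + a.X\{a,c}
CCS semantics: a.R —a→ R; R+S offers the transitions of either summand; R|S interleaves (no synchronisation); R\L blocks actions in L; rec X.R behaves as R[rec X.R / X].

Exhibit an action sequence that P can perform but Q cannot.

LTS(P): 2 reachable states
  p0 = rec X. 0\{b,c}\{c} + c.X\{a,c} :: ··c··> p1
  p1 = (rec X. 0\{b,c}\{c} + c.X\{a,c})\{a,c} :: stopped
LTS(Q): 2 reachable states
  q0 = rec X. 0\{b,c}\{c} + a.X\{a,c} :: ··a··> q1
  q1 = (rec X. 0\{b,c}\{c} + a.X\{a,c})\{a,c} :: stopped
Executing c from P (initial set {p0}):
  after c @ step 1: {p1}
  ✓ P
Executing c from Q (initial set {q0}):
  after c @ step 1: no successor for Q

c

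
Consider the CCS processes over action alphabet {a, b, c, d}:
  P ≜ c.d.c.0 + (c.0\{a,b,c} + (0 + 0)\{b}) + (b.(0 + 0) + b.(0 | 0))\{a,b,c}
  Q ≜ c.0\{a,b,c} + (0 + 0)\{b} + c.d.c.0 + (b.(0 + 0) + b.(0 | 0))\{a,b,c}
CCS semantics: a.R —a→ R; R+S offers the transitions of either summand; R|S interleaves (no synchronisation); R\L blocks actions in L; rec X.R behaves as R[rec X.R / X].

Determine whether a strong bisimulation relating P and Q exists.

LTS(P): 5 reachable states
  m0 = c.d.c.0 + (c.0\{a,b,c} + (0 + 0)\{b}) + (b.(0 + 0) + b.(0 | 0))\{a,b,c} has moves =c=> m1, =c=> m2
  m1 = 0\{a,b,c} has moves deadlocked
  m2 = d.c.0 has moves =d=> m3
  m3 = c.0 has moves =c=> m4
  m4 = 0 has moves deadlocked
LTS(Q): 5 reachable states
  n0 = c.0\{a,b,c} + (0 + 0)\{b} + c.d.c.0 + (b.(0 + 0) + b.(0 | 0))\{a,b,c} has moves =c=> n1, =c=> n2
  n1 = 0\{a,b,c} has moves deadlocked
  n2 = d.c.0 has moves =d=> n3
  n3 = c.0 has moves =c=> n4
  n4 = 0 has moves deadlocked
Coarsest stable partition (strong bisimilarity classes):
  B0 = {m0, n0}
  B1 = {m1, m4, n1, n4}
  B2 = {m2, n2}
  B3 = {m3, n3}
m0 ∈ B0, n0 ∈ B0 → same block

bisimilar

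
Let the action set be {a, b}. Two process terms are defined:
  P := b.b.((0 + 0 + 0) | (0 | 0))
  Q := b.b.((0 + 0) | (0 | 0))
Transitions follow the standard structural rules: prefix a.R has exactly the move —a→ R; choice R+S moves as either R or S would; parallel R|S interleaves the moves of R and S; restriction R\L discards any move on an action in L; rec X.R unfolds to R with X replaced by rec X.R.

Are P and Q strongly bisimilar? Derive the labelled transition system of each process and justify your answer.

LTS(P): 3 reachable states
  s0 = b.b.((0 + 0 + 0) | (0 | 0)) has moves =b=> s1
  s1 = b.((0 + 0 + 0) | (0 | 0)) has moves =b=> s2
  s2 = (0 + 0 + 0) | (0 | 0) has moves stopped
LTS(Q): 3 reachable states
  t0 = b.b.((0 + 0) | (0 | 0)) has moves =b=> t1
  t1 = b.((0 + 0) | (0 | 0)) has moves =b=> t2
  t2 = (0 + 0) | (0 | 0) has moves stopped
Partition-refinement fixed point:
  B0 = {s0, t0}
  B1 = {s1, t1}
  B2 = {s2, t2}
s0 ∈ B0, t0 ∈ B0 → same block

P ~ Q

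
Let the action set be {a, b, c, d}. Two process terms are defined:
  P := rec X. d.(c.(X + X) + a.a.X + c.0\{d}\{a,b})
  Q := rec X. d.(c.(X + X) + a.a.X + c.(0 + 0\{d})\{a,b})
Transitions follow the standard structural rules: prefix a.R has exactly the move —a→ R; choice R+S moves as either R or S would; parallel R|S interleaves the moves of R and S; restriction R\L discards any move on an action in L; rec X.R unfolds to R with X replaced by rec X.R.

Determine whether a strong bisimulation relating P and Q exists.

YES

LTS(P): 5 reachable states
  p0 = rec X. d.(c.(X + X) + a.a.X + c.0\{d}\{a,b}) ⊢ —d→ p1
  p1 = c.((rec X. d.(c.(X + X) + a.a.X + c.0\{d}\{a,b})) + (rec X. d.(c.(X + X) + a.a.X + c.0\{d}\{a,b}))) + a.a.(rec X. d.(c.(X + X) + a.a.X + c.0\{d}\{a,b})) + c.0\{d}\{a,b} ⊢ —a→ p2, —c→ p3, —c→ p4
  p2 = a.(rec X. d.(c.(X + X) + a.a.X + c.0\{d}\{a,b})) ⊢ —a→ p0
  p3 = (rec X. d.(c.(X + X) + a.a.X + c.0\{d}\{a,b})) + (rec X. d.(c.(X + X) + a.a.X + c.0\{d}\{a,b})) ⊢ —d→ p1
  p4 = 0\{d}\{a,b} ⊢ stopped
LTS(Q): 5 reachable states
  q0 = rec X. d.(c.(X + X) + a.a.X + c.(0 + 0\{d})\{a,b}) ⊢ —d→ q1
  q1 = c.((rec X. d.(c.(X + X) + a.a.X + c.(0 + 0\{d})\{a,b})) + (rec X. d.(c.(X + X) + a.a.X + c.(0 + 0\{d})\{a,b}))) + a.a.(rec X. d.(c.(X + X) + a.a.X + c.(0 + 0\{d})\{a,b})) + c.(0 + 0\{d})\{a,b} ⊢ —a→ q2, —c→ q3, —c→ q4
  q2 = a.(rec X. d.(c.(X + X) + a.a.X + c.(0 + 0\{d})\{a,b})) ⊢ —a→ q0
  q3 = (0 + 0\{d})\{a,b} ⊢ stopped
  q4 = (rec X. d.(c.(X + X) + a.a.X + c.(0 + 0\{d})\{a,b})) + (rec X. d.(c.(X + X) + a.a.X + c.(0 + 0\{d})\{a,b})) ⊢ —d→ q1
Bisimilarity quotient blocks:
  B0 = {p0, p3, q0, q4}
  B1 = {p1, q1}
  B2 = {p4, q3}
  B3 = {p2, q2}
p0 ∈ B0, q0 ∈ B0 → same block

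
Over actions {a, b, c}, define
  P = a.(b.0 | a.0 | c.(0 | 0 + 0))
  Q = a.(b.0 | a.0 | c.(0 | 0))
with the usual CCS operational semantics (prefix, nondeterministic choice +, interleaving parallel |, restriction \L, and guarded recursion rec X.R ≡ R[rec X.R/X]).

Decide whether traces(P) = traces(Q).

LTS(P): 9 reachable states
  m0 = a.(b.0 | a.0 | c.(0 | 0 + 0)) :: --a--▸ m1
  m1 = b.0 | a.0 | c.(0 | 0 + 0) :: --a--▸ m2, --b--▸ m3, --c--▸ m4
  m2 = b.0 | 0 | c.(0 | 0 + 0) :: --b--▸ m5, --c--▸ m6
  m3 = 0 | a.0 | c.(0 | 0 + 0) :: --a--▸ m5, --c--▸ m7
  m4 = b.0 | a.0 | (0 | 0 + 0) :: --a--▸ m6, --b--▸ m7
  m5 = 0 | 0 | c.(0 | 0 + 0) :: --c--▸ m8
  m6 = b.0 | 0 | (0 | 0 + 0) :: --b--▸ m8
  m7 = 0 | a.0 | (0 | 0 + 0) :: --a--▸ m8
  m8 = 0 | 0 | (0 | 0 + 0) :: stopped
LTS(Q): 9 reachable states
  n0 = a.(b.0 | a.0 | c.(0 | 0)) :: --a--▸ n1
  n1 = b.0 | a.0 | c.(0 | 0) :: --a--▸ n2, --b--▸ n3, --c--▸ n4
  n2 = b.0 | 0 | c.(0 | 0) :: --b--▸ n5, --c--▸ n6
  n3 = 0 | a.0 | c.(0 | 0) :: --a--▸ n5, --c--▸ n7
  n4 = b.0 | a.0 | (0 | 0) :: --a--▸ n6, --b--▸ n7
  n5 = 0 | 0 | c.(0 | 0) :: --c--▸ n8
  n6 = b.0 | 0 | (0 | 0) :: --b--▸ n8
  n7 = 0 | a.0 | (0 | 0) :: --a--▸ n8
  n8 = 0 | 0 | (0 | 0) :: stopped
Bisimilarity quotient blocks:
  B0 = {m0, n0}
  B1 = {m1, n1}
  B2 = {m3, n3}
  B3 = {m7, n7}
  B4 = {m8, n8}
  B5 = {m5, n5}
  B6 = {m2, n2}
  B7 = {m6, n6}
  B8 = {m4, n4}
m0 ∈ B0, n0 ∈ B0 → same block
Bisimilar ⇒ trace-equivalent.

trace-equivalent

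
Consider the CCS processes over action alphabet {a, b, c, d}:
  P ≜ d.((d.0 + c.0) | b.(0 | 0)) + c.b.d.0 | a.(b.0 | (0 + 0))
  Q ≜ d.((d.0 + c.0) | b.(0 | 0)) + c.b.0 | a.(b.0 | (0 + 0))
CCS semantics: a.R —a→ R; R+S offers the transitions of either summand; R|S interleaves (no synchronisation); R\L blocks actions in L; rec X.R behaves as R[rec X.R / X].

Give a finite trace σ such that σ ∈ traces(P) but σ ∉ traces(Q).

Reachable graph of P (16 states):
  m0 = d.((d.0 + c.0) | b.(0 | 0)) + c.b.d.0 | a.(b.0 | (0 + 0)) → ··a··> m1, ··c··> m2, ··d··> m3
  m1 = c.b.d.0 | (b.0 | (0 + 0)) → ··b··> m4, ··c··> m5
  m2 = b.d.0 | a.(b.0 | (0 + 0)) → ··a··> m5, ··b··> m6
  m3 = (d.0 + c.0) | b.(0 | 0) → ··b··> m7, ··c··> m8, ··d··> m8
  m4 = c.b.d.0 | (0 | (0 + 0)) → ··c··> m9
  m5 = b.d.0 | (b.0 | (0 + 0)) → ··b··> m10, ··b··> m9
  m6 = d.0 | a.(b.0 | (0 + 0)) → ··a··> m10, ··d··> m11
  m7 = (d.0 + c.0) | (0 | 0) → ··c··> m12, ··d··> m12
  m8 = 0 | b.(0 | 0) → ··b··> m12
  m9 = b.d.0 | (0 | (0 + 0)) → ··b··> m13
  m10 = d.0 | (b.0 | (0 + 0)) → ··b··> m13, ··d··> m14
  m11 = 0 | a.(b.0 | (0 + 0)) → ··a··> m14
  m12 = 0 | (0 | 0) → deadlocked
  m13 = d.0 | (0 | (0 + 0)) → ··d··> m15
  m14 = 0 | (b.0 | (0 + 0)) → ··b··> m15
  m15 = 0 | (0 | (0 + 0)) → deadlocked
Reachable graph of Q (13 states):
  n0 = d.((d.0 + c.0) | b.(0 | 0)) + c.b.0 | a.(b.0 | (0 + 0)) → ··a··> n1, ··c··> n2, ··d··> n3
  n1 = c.b.0 | (b.0 | (0 + 0)) → ··b··> n4, ··c··> n5
  n2 = b.0 | a.(b.0 | (0 + 0)) → ··a··> n5, ··b··> n6
  n3 = (d.0 + c.0) | b.(0 | 0) → ··b··> n7, ··c··> n8, ··d··> n8
  n4 = c.b.0 | (0 | (0 + 0)) → ··c··> n9
  n5 = b.0 | (b.0 | (0 + 0)) → ··b··> n10, ··b··> n9
  n6 = 0 | a.(b.0 | (0 + 0)) → ··a··> n10
  n7 = (d.0 + c.0) | (0 | 0) → ··c··> n11, ··d··> n11
  n8 = 0 | b.(0 | 0) → ··b··> n11
  n9 = b.0 | (0 | (0 + 0)) → ··b··> n12
  n10 = 0 | (b.0 | (0 + 0)) → ··b··> n12
  n11 = 0 | (0 | 0) → deadlocked
  n12 = 0 | (0 | (0 + 0)) → deadlocked
Trace ⟨cbd⟩ through P, begin at {m0}:
  after c @ step 1: {m2}
  after b @ step 2: {m6}
  after d @ step 3: {m11}
  — P admits the full trace.
Trace ⟨cbd⟩ through Q, begin at {n0}:
  after c @ step 1: {n2}
  after b @ step 2: {n6}
  after d @ step 3: no successor for Q

cbd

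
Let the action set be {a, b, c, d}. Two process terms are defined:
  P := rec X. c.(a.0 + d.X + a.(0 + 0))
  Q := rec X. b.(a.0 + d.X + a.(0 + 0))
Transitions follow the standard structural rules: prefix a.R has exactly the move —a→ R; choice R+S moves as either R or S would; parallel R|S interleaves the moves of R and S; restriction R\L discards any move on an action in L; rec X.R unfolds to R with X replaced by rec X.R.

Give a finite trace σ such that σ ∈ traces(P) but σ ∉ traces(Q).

LTS(P): 4 reachable states
  m0 = rec X. c.(a.0 + d.X + a.(0 + 0)) ⊢ —c→ m1
  m1 = a.0 + d.(rec X. c.(a.0 + d.X + a.(0 + 0))) + a.(0 + 0) ⊢ —a→ m2, —a→ m3, —d→ m0
  m2 = 0 ⊢ stopped
  m3 = 0 + 0 ⊢ stopped
LTS(Q): 4 reachable states
  n0 = rec X. b.(a.0 + d.X + a.(0 + 0)) ⊢ —b→ n1
  n1 = a.0 + d.(rec X. b.(a.0 + d.X + a.(0 + 0))) + a.(0 + 0) ⊢ —a→ n2, —a→ n3, —d→ n0
  n2 = 0 ⊢ stopped
  n3 = 0 + 0 ⊢ stopped
Run σ = ⟨c⟩ on P: start {m0}
  step 1 (c): {m1}
  — P admits the full trace.
Run σ = ⟨c⟩ on Q: start {n0}
  step 1 (c): no successor for Q

c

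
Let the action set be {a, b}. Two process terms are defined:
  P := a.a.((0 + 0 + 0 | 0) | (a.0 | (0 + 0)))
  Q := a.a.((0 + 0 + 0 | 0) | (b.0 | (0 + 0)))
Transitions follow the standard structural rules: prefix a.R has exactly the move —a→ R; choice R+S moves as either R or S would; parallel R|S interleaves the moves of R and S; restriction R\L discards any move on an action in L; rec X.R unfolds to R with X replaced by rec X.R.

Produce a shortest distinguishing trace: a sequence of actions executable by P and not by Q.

aaa

Reachable graph of P (4 states):
  m0 = a.a.((0 + 0 + 0 | 0) | (a.0 | (0 + 0))) :: -a-> m1
  m1 = a.((0 + 0 + 0 | 0) | (a.0 | (0 + 0))) :: -a-> m2
  m2 = (0 + 0 + 0 | 0) | (a.0 | (0 + 0)) :: -a-> m3
  m3 = (0 + 0 + 0 | 0) | (0 | (0 + 0)) :: stopped
Reachable graph of Q (4 states):
  n0 = a.a.((0 + 0 + 0 | 0) | (b.0 | (0 + 0))) :: -a-> n1
  n1 = a.((0 + 0 + 0 | 0) | (b.0 | (0 + 0))) :: -a-> n2
  n2 = (0 + 0 + 0 | 0) | (b.0 | (0 + 0)) :: -b-> n3
  n3 = (0 + 0 + 0 | 0) | (0 | (0 + 0)) :: stopped
Run σ = ⟨aaa⟩ on P: start {m0}
  step 1 (a): {m1}
  step 2 (a): {m2}
  step 3 (a): {m3}
  P completes σ.
Run σ = ⟨aaa⟩ on Q: start {n0}
  step 1 (a): {n1}
  step 2 (a): {n2}
  step 3 (a): ∅ (Q stuck)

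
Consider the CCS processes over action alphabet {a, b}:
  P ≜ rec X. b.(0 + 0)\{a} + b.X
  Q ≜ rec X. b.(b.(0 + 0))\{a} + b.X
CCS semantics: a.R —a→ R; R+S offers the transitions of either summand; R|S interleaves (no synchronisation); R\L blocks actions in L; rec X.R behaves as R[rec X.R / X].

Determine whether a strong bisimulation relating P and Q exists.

P ≁ Q

P's transition system — 2 states:
  p0 = rec X. b.(0 + 0)\{a} + b.X ⊢ —b→ p0, —b→ p1
  p1 = (0 + 0)\{a} ⊢ (no moves)
Q's transition system — 3 states:
  q0 = rec X. b.(b.(0 + 0))\{a} + b.X ⊢ —b→ q0, —b→ q1
  q1 = (b.(0 + 0))\{a} ⊢ —b→ q2
  q2 = (0 + 0)\{a} ⊢ (no moves)
Bisimilarity quotient blocks:
  B0 = {p0}
  B1 = {p1, q2}
  B2 = {q0}
  B3 = {q1}
p0 ∈ B0, q0 ∈ B2 → different blocks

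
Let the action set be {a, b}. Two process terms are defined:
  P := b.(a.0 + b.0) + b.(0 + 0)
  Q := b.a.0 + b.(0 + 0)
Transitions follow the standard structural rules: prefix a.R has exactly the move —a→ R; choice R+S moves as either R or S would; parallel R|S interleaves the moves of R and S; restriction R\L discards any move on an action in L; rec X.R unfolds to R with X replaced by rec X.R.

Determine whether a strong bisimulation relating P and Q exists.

Reachable graph of P (4 states):
  u0 = b.(a.0 + b.0) + b.(0 + 0) → -b-> u1, -b-> u2
  u1 = 0 + 0 → (no moves)
  u2 = a.0 + b.0 → -a-> u3, -b-> u3
  u3 = 0 → (no moves)
Reachable graph of Q (4 states):
  v0 = b.a.0 + b.(0 + 0) → -b-> v1, -b-> v2
  v1 = 0 + 0 → (no moves)
  v2 = a.0 → -a-> v3
  v3 = 0 → (no moves)
Coarsest stable partition (strong bisimilarity classes):
  B0 = {u0}
  B1 = {u1, u3, v1, v3}
  B2 = {u2}
  B3 = {v0}
  B4 = {v2}
u0 ∈ B0, v0 ∈ B3 → different blocks

not bisimilar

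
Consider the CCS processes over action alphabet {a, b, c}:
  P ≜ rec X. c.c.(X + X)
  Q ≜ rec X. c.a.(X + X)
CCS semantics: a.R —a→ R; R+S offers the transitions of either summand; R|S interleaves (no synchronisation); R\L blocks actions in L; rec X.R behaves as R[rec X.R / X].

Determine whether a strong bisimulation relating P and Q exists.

P ≁ Q

LTS(P): 3 reachable states
  u0 = rec X. c.c.(X + X) :: --c--▸ u1
  u1 = c.((rec X. c.c.(X + X)) + (rec X. c.c.(X + X))) :: --c--▸ u2
  u2 = (rec X. c.c.(X + X)) + (rec X. c.c.(X + X)) :: --c--▸ u1
LTS(Q): 3 reachable states
  v0 = rec X. c.a.(X + X) :: --c--▸ v1
  v1 = a.((rec X. c.a.(X + X)) + (rec X. c.a.(X + X))) :: --a--▸ v2
  v2 = (rec X. c.a.(X + X)) + (rec X. c.a.(X + X)) :: --c--▸ v1
Bisimilarity quotient blocks:
  B0 = {u0, u1, u2}
  B1 = {v0, v2}
  B2 = {v1}
u0 ∈ B0, v0 ∈ B1 → different blocks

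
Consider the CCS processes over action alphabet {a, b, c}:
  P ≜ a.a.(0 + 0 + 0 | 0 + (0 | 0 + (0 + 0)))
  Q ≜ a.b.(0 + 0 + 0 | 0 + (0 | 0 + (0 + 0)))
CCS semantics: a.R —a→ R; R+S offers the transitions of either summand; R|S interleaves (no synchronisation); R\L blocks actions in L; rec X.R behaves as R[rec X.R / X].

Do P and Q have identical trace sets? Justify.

trace-distinct — witness ⟨aa⟩

Reachable graph of P (3 states):
  s0 = a.a.(0 + 0 + 0 | 0 + (0 | 0 + (0 + 0))) → =a=> s1
  s1 = a.(0 + 0 + 0 | 0 + (0 | 0 + (0 + 0))) → =a=> s2
  s2 = 0 + 0 + 0 | 0 + (0 | 0 + (0 + 0)) → stopped
Reachable graph of Q (3 states):
  t0 = a.b.(0 + 0 + 0 | 0 + (0 | 0 + (0 + 0))) → =a=> t1
  t1 = b.(0 + 0 + 0 | 0 + (0 | 0 + (0 + 0))) → =b=> t2
  t2 = 0 + 0 + 0 | 0 + (0 | 0 + (0 + 0)) → stopped
Run σ = ⟨aa⟩ on P: start {s0}
  after a @ step 1: {s1}
  after a @ step 2: {s2}
  P completes σ.
Run σ = ⟨aa⟩ on Q: start {t0}
  after a @ step 1: {t1}
  after a @ step 2: ∅  — Q cannot continue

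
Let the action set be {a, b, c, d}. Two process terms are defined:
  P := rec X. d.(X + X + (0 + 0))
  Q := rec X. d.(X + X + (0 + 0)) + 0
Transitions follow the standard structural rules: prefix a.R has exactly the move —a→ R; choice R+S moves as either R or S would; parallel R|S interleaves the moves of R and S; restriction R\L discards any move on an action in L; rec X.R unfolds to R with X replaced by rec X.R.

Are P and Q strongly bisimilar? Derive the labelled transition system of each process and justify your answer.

bisimilar

Reachable graph of P (2 states):
  p0 = rec X. d.(X + X + (0 + 0)) ⊢ --d--▸ p1
  p1 = (rec X. d.(X + X + (0 + 0))) + (rec X. d.(X + X + (0 + 0))) + (0 + 0) ⊢ --d--▸ p1
Reachable graph of Q (2 states):
  q0 = rec X. d.(X + X + (0 + 0)) + 0 ⊢ --d--▸ q1
  q1 = (rec X. d.(X + X + (0 + 0)) + 0) + (rec X. d.(X + X + (0 + 0)) + 0) + (0 + 0) ⊢ --d--▸ q1
Coarsest stable partition (strong bisimilarity classes):
  B0 = {p0, p1, q0, q1}
p0 ∈ B0, q0 ∈ B0 → same block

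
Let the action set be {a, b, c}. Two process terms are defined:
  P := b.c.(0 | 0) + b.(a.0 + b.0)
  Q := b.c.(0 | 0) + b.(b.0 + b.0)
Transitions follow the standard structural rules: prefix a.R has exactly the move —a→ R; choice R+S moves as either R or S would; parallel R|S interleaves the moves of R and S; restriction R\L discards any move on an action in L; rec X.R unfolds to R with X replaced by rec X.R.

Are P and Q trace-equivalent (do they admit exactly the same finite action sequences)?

Reachable graph of P (5 states):
  m0 = b.c.(0 | 0) + b.(a.0 + b.0) has moves --b--▸ m1, --b--▸ m2
  m1 = a.0 + b.0 has moves --a--▸ m3, --b--▸ m3
  m2 = c.(0 | 0) has moves --c--▸ m4
  m3 = 0 has moves stopped
  m4 = 0 | 0 has moves stopped
Reachable graph of Q (5 states):
  n0 = b.c.(0 | 0) + b.(b.0 + b.0) has moves --b--▸ n1, --b--▸ n2
  n1 = b.0 + b.0 has moves --b--▸ n3
  n2 = c.(0 | 0) has moves --c--▸ n4
  n3 = 0 has moves stopped
  n4 = 0 | 0 has moves stopped
Run σ = ⟨ba⟩ on P: start {m0}
  after b @ step 1: {m1, m2}
  after a @ step 2: {m3}
  P completes σ.
Run σ = ⟨ba⟩ on Q: start {n0}
  after b @ step 1: {n1, n2}
  after a @ step 2: ∅  — Q cannot continue

NO — witness ⟨ba⟩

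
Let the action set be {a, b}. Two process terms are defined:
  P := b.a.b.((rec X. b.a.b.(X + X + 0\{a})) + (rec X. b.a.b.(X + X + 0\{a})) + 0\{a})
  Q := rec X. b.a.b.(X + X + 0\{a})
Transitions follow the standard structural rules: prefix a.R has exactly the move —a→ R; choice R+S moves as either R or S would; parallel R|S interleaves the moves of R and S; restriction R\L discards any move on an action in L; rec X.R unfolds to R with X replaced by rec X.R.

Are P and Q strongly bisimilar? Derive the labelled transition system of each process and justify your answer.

Reachable graph of P (4 states):
  p0 = b.a.b.((rec X. b.a.b.(X + X + 0\{a})) + (rec X. b.a.b.(X + X + 0\{a})) + 0\{a}) → -b-> p1
  p1 = a.b.((rec X. b.a.b.(X + X + 0\{a})) + (rec X. b.a.b.(X + X + 0\{a})) + 0\{a}) → -a-> p2
  p2 = b.((rec X. b.a.b.(X + X + 0\{a})) + (rec X. b.a.b.(X + X + 0\{a})) + 0\{a}) → -b-> p3
  p3 = (rec X. b.a.b.(X + X + 0\{a})) + (rec X. b.a.b.(X + X + 0\{a})) + 0\{a} → -b-> p1
Reachable graph of Q (4 states):
  q0 = rec X. b.a.b.(X + X + 0\{a}) → -b-> q1
  q1 = a.b.((rec X. b.a.b.(X + X + 0\{a})) + (rec X. b.a.b.(X + X + 0\{a})) + 0\{a}) → -a-> q2
  q2 = b.((rec X. b.a.b.(X + X + 0\{a})) + (rec X. b.a.b.(X + X + 0\{a})) + 0\{a}) → -b-> q3
  q3 = (rec X. b.a.b.(X + X + 0\{a})) + (rec X. b.a.b.(X + X + 0\{a})) + 0\{a} → -b-> q1
Bisimilarity quotient blocks:
  B0 = {p0, p3, q0, q3}
  B1 = {p1, q1}
  B2 = {p2, q2}
p0 ∈ B0, q0 ∈ B0 → same block

P ~ Q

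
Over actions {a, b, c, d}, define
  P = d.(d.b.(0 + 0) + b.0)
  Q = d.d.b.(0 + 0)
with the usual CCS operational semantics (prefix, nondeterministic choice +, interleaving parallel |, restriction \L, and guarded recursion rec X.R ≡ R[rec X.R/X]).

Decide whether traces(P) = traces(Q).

Reachable graph of P (5 states):
  m0 = d.(d.b.(0 + 0) + b.0) → --d--▸ m1
  m1 = d.b.(0 + 0) + b.0 → --b--▸ m2, --d--▸ m3
  m2 = 0 → deadlocked
  m3 = b.(0 + 0) → --b--▸ m4
  m4 = 0 + 0 → deadlocked
Reachable graph of Q (4 states):
  n0 = d.d.b.(0 + 0) → --d--▸ n1
  n1 = d.b.(0 + 0) → --d--▸ n2
  n2 = b.(0 + 0) → --b--▸ n3
  n3 = 0 + 0 → deadlocked
Executing db from P (initial set {m0}):
  step 1 (d): {m1}
  step 2 (b): {m2}
  ✓ P
Executing db from Q (initial set {n0}):
  step 1 (d): {n1}
  step 2 (b): ∅  — Q cannot continue

trace-distinct — witness ⟨db⟩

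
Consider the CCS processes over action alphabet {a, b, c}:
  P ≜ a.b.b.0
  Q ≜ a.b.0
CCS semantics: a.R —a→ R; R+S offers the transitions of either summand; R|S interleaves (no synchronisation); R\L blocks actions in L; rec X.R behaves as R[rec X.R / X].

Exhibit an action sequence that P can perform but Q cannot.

P's transition system — 4 states:
  s0 = a.b.b.0 :: -a-> s1
  s1 = b.b.0 :: -b-> s2
  s2 = b.0 :: -b-> s3
  s3 = 0 :: (no moves)
Q's transition system — 3 states:
  t0 = a.b.0 :: -a-> t1
  t1 = b.0 :: -b-> t2
  t2 = 0 :: (no moves)
Run σ = ⟨abb⟩ on P: start {s0}
  [1] a ⇒ {s1}
  [2] b ⇒ {s2}
  [3] b ⇒ {s3}
  P completes σ.
Run σ = ⟨abb⟩ on Q: start {t0}
  [1] a ⇒ {t1}
  [2] b ⇒ {t2}
  [3] b ⇒ ∅ (Q stuck)

abb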